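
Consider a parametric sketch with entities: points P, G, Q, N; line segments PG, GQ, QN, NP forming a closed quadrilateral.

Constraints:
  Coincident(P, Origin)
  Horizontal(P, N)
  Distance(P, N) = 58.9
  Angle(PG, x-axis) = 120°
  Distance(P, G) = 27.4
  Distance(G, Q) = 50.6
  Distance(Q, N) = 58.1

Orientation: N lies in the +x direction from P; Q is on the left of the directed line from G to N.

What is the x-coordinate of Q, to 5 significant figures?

29.483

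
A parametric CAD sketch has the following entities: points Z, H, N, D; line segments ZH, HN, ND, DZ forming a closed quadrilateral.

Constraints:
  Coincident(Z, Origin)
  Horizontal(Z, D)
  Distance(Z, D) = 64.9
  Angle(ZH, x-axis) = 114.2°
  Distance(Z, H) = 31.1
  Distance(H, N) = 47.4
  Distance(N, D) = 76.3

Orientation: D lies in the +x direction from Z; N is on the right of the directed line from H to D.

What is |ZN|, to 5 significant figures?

20.932

Z is at the origin; ZD is horizontal with |ZD| = 64.9 and D in +x, so D = (64.9, 0). ZH runs at 114.2° with |ZH| = 31.1, so H = (-12.749, 28.367). N is determined by |HN| = 47.4 and |ND| = 76.3 together: it lies at the intersection of circle(H, 47.4) and circle(D, 76.3). With |HD| = 82.668, the foot of the radical line on HD is 19.712 from H and the perpendicular offset is √(47.4² − 19.712²) = 43.107. Taking the right-of-HD solution: N = (-9.0255, -18.887).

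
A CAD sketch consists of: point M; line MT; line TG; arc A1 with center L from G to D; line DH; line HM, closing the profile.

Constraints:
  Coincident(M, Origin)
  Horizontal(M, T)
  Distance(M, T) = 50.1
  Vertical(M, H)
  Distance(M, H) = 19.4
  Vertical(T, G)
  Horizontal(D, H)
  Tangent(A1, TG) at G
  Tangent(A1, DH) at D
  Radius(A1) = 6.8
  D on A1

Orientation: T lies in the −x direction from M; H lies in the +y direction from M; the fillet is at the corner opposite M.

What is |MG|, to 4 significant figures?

51.66

M is at the origin; M and T share the same y with |MT| = 50.1 and T on the −x side, so T = (-50.10, 0.000). MH is vertical with |MH| = 19.4 and H on the +y side, so H = (0.000, 19.40). The virtual corner opposite M is at (-50.10, 19.40). Tangency of A1 to TG means the radius LG is perpendicular to TG and tangency of A1 to DH means the radius LD is perpendicular to DH, with radius 6.8, so the center L sits 6.8 in from both sides at L = (-43.30, 12.60). That places the tangent points at G = (-50.10, 12.60) on TG and D = (-43.30, 19.40) on DH. Then |MG| = |G − M| = 51.66.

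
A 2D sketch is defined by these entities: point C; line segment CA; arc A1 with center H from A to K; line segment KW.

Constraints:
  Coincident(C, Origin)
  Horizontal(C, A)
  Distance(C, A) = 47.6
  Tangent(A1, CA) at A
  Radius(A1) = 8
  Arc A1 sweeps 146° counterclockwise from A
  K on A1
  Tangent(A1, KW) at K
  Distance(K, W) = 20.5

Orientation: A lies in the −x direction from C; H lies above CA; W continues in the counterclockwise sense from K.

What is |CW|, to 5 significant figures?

65.541

C is at the origin; C and A share the same y with |CA| = 47.6 and A on the −x side, so A = (-47.600, 0.0000). The tangent condition forces HA to be normal to CA, so H = A + (0, 8) = (-47.600, 8.0000). On A1, A sits at bearing -90° from H; a 146° counterclockwise sweep puts K at bearing 56°, so K = H + 8.0·(cos 56°, sin 56°) = (-43.126, 14.632). A1 meets KW tangentially, so HK is at right angles to KW, so KW runs along (−sin 56°, cos 56°); with |KW| = 20.5, W = (-60.122, 26.096). Then |CW| = |W − C| = 65.541.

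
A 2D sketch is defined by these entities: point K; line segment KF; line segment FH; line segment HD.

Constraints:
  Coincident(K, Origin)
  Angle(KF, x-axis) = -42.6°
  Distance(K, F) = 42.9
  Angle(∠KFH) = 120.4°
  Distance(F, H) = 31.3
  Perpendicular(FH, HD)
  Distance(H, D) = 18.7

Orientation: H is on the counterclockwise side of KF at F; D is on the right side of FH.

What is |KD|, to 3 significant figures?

76.9

∠KFH = 120.4°, so FH runs at -42.6° + (180° − 120.4°) = 17.0° from the x-axis; with |FH| = 31.3, H = F + 31.3·(cos 17.0°, sin 17.0°) = (61.5, -19.9). The perpendicularity gives HD at right angles to FH; with |HD| = 18.7 on the right of FH, D = H + 18.7·(0.292, -0.956) = (67.0, -37.8). Then |KD| = |D − K| = 76.9.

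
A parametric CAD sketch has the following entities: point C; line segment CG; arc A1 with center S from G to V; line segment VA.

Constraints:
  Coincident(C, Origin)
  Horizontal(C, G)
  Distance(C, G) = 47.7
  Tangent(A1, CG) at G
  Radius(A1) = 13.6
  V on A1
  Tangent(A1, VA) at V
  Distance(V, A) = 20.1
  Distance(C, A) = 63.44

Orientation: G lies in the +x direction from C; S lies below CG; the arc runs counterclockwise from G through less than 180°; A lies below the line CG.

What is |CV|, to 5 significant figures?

43.931

C is at the origin; C and G share the same y with |CG| = 47.7 and G on the +x side, so G = (47.700, 0.0000). Tangency of A1 to CG means the radius SG is perpendicular to CG, so S = G + (0, -13.6) = (47.700, -13.600). Since SV ⟂ VA (tangency), |SA| = √(13.6² + 20.1²) = 24.269 regardless of where V sits on A1. So A lies on both circle(C, 63.44) and circle(S, 24.269); the below-CG intersection is A = (51.072, -37.633). V is the foot of the tangent from A: V = (37.604, -22.713).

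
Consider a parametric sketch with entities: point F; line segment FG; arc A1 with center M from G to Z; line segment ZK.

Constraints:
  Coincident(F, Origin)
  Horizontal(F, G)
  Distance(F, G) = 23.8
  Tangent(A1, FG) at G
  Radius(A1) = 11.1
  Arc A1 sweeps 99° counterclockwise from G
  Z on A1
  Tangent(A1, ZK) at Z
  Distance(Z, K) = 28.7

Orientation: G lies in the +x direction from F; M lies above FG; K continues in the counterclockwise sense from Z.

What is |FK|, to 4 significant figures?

51.11

F is at the origin; FG is horizontal with |FG| = 23.8 and G on the +x side, so G = (23.80, 0.000). A1 meets FG tangentially, so MG is at right angles to FG, so M = G + (0, 11.1) = (23.80, 11.10). On A1, G sits at bearing -90° from M; a 99° counterclockwise sweep puts Z at bearing 9°, so Z = M + 11.1·(cos 9°, sin 9°) = (34.76, 12.84). Tangency of A1 to ZK means the radius MZ is perpendicular to ZK, so ZK runs along (−sin 9°, cos 9°); with |ZK| = 28.7, K = (30.27, 41.18). Then |FK| = |K − F| = 51.11.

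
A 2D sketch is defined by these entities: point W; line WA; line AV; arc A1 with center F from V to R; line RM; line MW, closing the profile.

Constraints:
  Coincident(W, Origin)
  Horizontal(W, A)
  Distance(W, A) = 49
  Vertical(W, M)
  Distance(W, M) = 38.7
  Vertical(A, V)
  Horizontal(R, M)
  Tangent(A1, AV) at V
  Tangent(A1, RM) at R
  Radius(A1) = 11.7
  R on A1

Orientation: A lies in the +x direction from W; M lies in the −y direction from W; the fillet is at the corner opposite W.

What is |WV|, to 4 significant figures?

55.95

W is at the origin; WA is horizontal with |WA| = 49.0 and A on the +x side, so A = (49.00, 0.000). W and M share the same x with |WM| = 38.7 and M on the −y side, so M = (0.000, -38.70). The virtual corner opposite W is at (49.00, -38.70). Tangency of A1 to AV means the radius FV is perpendicular to AV and A1 meets RM tangentially, so FR is at right angles to RM, with radius 11.7, so the center F sits 11.7 in from both sides at F = (37.30, -27.00). That places the tangent points at V = (49.00, -27.00) on AV and R = (37.30, -38.70) on RM. Then |WV| = |V − W| = 55.95.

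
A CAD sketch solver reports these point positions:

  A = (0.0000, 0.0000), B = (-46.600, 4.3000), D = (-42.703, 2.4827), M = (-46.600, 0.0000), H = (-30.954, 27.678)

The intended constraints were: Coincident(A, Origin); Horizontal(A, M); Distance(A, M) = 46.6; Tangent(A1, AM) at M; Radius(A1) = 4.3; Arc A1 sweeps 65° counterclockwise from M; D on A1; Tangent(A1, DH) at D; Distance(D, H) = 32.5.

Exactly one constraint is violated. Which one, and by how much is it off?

Distance(D, H) = 32.5 — off by 4.70.

A = (0.00, 0.00) ✓; A.y = 0.00, M.y = 0.00 ✓; |AM| = 46.60 ✓; ∠(BM, MA) = 90.00° ✓; |BM| = 4.300 ✓; bearing(B→D) − bearing(B→M) = 65.00° ✓; |BD| = 4.300 ✓; ∠(BD, DH) = 90.00° ✓; |DH| = 27.80 ✗.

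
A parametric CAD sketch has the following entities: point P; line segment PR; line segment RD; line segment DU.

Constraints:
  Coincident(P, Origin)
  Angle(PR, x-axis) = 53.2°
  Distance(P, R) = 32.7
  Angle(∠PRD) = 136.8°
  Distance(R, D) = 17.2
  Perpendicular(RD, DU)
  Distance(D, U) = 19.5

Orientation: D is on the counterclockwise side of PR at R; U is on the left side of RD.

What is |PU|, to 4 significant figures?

41.14

∠PRD = 136.8°, so RD runs at 53.2° + (180° − 136.8°) = 96.40° from the x-axis; with |RD| = 17.2, D = R + 17.2·(cos 96.40°, sin 96.40°) = (17.67, 43.28). The perpendicularity gives DU at right angles to RD; with |DU| = 19.5 on the left of RD, U = D + 19.5·(-0.9938, -0.1115) = (-1.708, 41.10). Then |PU| = |U − P| = 41.14.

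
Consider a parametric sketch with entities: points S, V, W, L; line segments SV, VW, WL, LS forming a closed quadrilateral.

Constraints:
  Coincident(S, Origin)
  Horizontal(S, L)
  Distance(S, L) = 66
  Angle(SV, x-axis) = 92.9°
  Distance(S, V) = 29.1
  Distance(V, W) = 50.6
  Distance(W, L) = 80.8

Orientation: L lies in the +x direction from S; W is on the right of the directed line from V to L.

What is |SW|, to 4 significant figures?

23.75

Checks: |VW| = 50.60 ✓; |WL| = 80.80 ✓.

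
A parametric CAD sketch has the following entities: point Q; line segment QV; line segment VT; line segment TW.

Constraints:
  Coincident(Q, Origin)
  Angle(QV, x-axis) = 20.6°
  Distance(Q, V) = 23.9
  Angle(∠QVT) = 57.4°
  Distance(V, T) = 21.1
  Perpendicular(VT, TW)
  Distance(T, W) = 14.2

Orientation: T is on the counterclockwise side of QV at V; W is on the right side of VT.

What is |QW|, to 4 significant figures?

35.31

∠QVT = 57.4°, so VT runs at 20.6° + (180° − 57.4°) = 143.2° from the x-axis; with |VT| = 21.1, T = V + 21.1·(cos 143.2°, sin 143.2°) = (5.476, 21.05). The perpendicularity gives TW at right angles to VT; with |TW| = 14.2 on the right of VT, W = T + 14.2·(0.5990, 0.8007) = (13.98, 32.42). Then |QW| = |W − Q| = 35.31.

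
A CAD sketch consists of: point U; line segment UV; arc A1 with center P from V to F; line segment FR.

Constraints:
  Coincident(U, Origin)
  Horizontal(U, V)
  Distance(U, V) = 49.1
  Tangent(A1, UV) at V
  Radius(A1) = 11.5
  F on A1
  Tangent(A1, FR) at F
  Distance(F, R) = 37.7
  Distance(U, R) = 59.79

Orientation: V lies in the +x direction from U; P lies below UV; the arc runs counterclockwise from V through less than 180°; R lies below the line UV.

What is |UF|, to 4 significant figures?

39.13

Checks: |PV| = 11.50 ✓; |PF| = 11.50 ✓; ∠(PF, FR) = 90.00° ✓; |FR| = 37.70 ✓; |UR| = 59.79 ✓.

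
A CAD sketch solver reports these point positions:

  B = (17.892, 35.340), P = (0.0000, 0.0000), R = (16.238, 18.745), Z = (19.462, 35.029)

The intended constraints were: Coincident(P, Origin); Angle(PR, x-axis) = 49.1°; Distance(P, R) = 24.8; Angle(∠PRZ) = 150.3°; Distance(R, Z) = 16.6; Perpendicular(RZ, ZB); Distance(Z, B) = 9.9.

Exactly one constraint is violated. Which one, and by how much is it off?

Distance(Z, B) = 9.9 — off by 8.30.

P = (0.00, 0.00) ✓; PR at 49.10° ✓; |PR| = 24.80 ✓; ∠PRZ = 150.3° ✓; |RZ| = 16.60 ✓; ∠(RZ, ZB) = 89.99° ✓; |ZB| = 1.601 ✗.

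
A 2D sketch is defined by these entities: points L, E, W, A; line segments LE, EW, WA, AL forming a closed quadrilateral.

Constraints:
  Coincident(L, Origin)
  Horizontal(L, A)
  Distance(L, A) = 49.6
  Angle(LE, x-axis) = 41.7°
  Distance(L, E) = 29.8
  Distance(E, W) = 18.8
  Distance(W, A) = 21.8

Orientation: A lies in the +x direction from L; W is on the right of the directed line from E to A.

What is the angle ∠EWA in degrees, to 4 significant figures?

112.4°

L is at the origin; L and A share the same y with |LA| = 49.6 and A in +x, so A = (49.6, 0). LE runs at 41.7° with |LE| = 29.8, so E = (22.25, 19.82). W is determined by |EW| = 18.8 and |WA| = 21.8 together: it lies at the intersection of circle(E, 18.8) and circle(A, 21.8). With |EA| = 33.78, the foot of the radical line on EA is 15.09 from E and the perpendicular offset is √(18.8² − 15.09²) = 11.22. Taking the right-of-EA solution: W = (27.88, 1.887).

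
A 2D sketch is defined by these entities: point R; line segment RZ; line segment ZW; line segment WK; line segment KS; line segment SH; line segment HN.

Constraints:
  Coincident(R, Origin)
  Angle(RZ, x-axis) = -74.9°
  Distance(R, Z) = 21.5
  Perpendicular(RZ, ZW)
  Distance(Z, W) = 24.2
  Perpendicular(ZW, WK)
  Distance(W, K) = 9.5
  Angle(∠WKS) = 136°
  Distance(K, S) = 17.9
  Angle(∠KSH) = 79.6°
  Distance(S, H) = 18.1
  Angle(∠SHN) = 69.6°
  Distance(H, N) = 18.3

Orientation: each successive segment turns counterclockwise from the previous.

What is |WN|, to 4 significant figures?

6.033

∠KSH = 79.6° gives SH at -110.5° from the x-axis; with |SH| = 18.1, H = (4.792, -13.04). ∠SHN = 69.6° gives HN at -0.1000° from the x-axis; with |HN| = 18.3, N = (23.09, -13.07). Then |WN| = |N − W| = 6.033.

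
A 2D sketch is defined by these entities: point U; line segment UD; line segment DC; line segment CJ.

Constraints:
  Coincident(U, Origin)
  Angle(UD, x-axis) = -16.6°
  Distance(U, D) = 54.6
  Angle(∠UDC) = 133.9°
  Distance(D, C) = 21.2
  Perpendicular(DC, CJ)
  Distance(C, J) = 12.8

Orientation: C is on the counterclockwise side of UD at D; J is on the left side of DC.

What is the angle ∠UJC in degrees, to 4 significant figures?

114.2°

U is at the origin; UD runs at -16.6° with length 54.6, so D = 54.6·(cos -16.6°, sin -16.6°) = (52.32, -15.60). ∠UDC = 133.9°, so DC runs at -16.6° + (180° − 133.9°) = 29.50° from the x-axis; with |DC| = 21.2, C = D + 21.2·(cos 29.50°, sin 29.50°) = (70.78, -5.159). The perpendicularity gives CJ at right angles to DC; with |CJ| = 12.8 on the left of DC, J = C + 12.8·(-0.4924, 0.8704) = (64.47, 5.981). Then cos ∠UJC = JU·JC / (|JU||JC|), giving 114.2°.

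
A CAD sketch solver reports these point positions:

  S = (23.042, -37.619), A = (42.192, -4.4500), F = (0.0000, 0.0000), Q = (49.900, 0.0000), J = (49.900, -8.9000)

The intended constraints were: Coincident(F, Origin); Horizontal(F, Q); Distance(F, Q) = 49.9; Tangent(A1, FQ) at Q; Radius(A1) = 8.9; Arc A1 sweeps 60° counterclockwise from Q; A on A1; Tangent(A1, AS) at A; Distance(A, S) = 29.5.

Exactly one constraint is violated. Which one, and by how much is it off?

Distance(A, S) = 29.5 — off by 8.80.

F = (0.00, 0.00) ✓; F.y = 0.00, Q.y = 0.00 ✓; |FQ| = 49.90 ✓; ∠(JQ, QF) = 90.00° ✓; |JQ| = 8.900 ✓; bearing(J→A) − bearing(J→Q) = 60.00° ✓; |JA| = 8.900 ✓; ∠(JA, AS) = 90.00° ✓; |AS| = 38.30 ✗.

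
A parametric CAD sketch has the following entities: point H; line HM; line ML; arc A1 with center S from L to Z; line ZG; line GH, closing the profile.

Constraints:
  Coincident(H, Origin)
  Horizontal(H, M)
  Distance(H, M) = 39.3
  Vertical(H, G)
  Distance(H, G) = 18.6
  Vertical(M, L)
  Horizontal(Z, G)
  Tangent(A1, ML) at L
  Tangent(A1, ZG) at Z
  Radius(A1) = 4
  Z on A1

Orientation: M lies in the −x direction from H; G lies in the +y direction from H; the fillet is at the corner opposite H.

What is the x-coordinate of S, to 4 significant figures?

-35.30

H is at the origin; H and M share the same y with |HM| = 39.3 and M on the −x side, so M = (-39.30, 0.000). H and G share the same x with |HG| = 18.6 and G on the +y side, so G = (0.000, 18.60). The virtual corner opposite H is at (-39.30, 18.60). A1 meets ML tangentially, so SL is at right angles to ML and the tangent condition forces SZ to be normal to ZG, with radius 4.0, so the center S sits 4.0 in from both sides at S = (-35.30, 14.60). So S.x = -35.30.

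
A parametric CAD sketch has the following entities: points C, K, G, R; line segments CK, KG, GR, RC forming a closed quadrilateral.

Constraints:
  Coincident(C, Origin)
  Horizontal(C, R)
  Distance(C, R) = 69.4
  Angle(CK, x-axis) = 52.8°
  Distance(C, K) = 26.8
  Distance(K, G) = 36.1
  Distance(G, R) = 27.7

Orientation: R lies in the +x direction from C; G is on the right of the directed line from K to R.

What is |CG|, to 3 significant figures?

42.2

Checks: |KG| = 36.10 ✓; |GR| = 27.70 ✓.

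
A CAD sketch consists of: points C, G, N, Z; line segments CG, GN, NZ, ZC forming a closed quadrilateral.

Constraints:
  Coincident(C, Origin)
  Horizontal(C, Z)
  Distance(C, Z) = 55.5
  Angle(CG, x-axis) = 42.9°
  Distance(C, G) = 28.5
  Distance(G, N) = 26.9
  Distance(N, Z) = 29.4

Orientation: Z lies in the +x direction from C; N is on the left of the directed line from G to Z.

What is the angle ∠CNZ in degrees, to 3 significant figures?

77.0°

C is at the origin; C and Z share the same y with |CZ| = 55.5 and Z in +x, so Z = (55.5, 0). CG runs at 42.9° with |CG| = 28.5, so G = (20.9, 19.4). N is determined by |GN| = 26.9 and |NZ| = 29.4 together: it lies at the intersection of circle(G, 26.9) and circle(Z, 29.4). With |GZ| = 39.7, the foot of the radical line on GZ is 18.1 from G and the perpendicular offset is √(26.9² − 18.1²) = 19.9. Taking the left-of-GZ solution: N = (46.4, 28.0).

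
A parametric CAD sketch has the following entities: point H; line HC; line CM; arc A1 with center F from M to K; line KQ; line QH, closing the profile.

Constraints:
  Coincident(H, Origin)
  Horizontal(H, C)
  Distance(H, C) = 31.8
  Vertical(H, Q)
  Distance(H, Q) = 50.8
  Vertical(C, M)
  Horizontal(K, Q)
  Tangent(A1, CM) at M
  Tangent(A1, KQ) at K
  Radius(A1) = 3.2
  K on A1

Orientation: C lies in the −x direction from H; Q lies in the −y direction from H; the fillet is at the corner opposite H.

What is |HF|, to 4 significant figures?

55.53

H is at the origin; HC is horizontal with |HC| = 31.8 and C on the −x side, so C = (-31.80, 0.000). HQ is vertical with |HQ| = 50.8 and Q on the −y side, so Q = (0.000, -50.80). The virtual corner opposite H is at (-31.80, -50.80). A1 meets CM tangentially, so FM is at right angles to CM and since A1 is tangent to KQ there, FK ⟂ KQ, with radius 3.2, so the center F sits 3.2 in from both sides at F = (-28.60, -47.60). Then |HF| = |F − H| = 55.53.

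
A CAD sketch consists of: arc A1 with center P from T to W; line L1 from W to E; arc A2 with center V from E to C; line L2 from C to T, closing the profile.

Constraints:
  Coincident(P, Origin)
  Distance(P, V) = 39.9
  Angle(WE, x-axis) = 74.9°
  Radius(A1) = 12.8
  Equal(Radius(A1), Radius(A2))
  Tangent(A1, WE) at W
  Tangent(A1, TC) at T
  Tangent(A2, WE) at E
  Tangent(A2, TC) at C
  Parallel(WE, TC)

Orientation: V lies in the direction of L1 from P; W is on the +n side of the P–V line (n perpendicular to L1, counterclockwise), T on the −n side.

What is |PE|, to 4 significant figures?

41.90

Tangency of A1 to both parallel lines with radius 12.8 puts W and T at P ± 12.8·n: W = (-12.36, 3.334), T = (12.36, -3.334). Equal radii place E and C the same way about V: E = V + 12.8·n = (-1.964, 41.86), C = V − 12.8·n = (22.75, 35.19). Then |PE| = |E − P| = 41.90.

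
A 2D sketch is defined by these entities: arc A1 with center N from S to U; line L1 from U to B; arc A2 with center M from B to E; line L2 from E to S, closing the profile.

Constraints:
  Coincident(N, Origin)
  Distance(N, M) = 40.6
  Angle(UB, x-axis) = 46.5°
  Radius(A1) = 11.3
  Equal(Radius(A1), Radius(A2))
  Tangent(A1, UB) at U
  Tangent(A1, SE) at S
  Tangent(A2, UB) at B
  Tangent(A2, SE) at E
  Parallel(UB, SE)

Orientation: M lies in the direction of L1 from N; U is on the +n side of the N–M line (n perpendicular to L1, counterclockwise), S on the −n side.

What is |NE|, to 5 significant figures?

42.143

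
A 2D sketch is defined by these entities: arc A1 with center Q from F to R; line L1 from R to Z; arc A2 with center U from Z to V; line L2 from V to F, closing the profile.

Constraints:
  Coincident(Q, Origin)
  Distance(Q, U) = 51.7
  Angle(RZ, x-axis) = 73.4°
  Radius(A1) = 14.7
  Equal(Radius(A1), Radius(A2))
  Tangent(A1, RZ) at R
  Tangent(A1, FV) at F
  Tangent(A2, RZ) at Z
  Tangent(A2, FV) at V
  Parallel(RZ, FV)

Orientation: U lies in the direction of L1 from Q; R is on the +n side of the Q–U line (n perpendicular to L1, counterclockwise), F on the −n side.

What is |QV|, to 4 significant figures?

53.75

The slot axis is L1's direction at 73.4°, so u = (cos 73.4°, sin 73.4°) = (0.2857, 0.9583) and n = (−sin 73.4°, cos 73.4°) = (-0.9583, 0.2857). Q is at the origin and U lies 51.7 along u from Q, so U = 51.7·u = (14.77, 49.55). Tangency of A1 to both parallel lines with radius 14.7 puts R and F at Q ± 14.7·n: R = (-14.09, 4.200), F = (14.09, -4.200). Equal radii place Z and V the same way about U: Z = U + 14.7·n = (0.6827, 53.74), V = U − 14.7·n = (28.86, 45.35). Then |QV| = |V − Q| = 53.75.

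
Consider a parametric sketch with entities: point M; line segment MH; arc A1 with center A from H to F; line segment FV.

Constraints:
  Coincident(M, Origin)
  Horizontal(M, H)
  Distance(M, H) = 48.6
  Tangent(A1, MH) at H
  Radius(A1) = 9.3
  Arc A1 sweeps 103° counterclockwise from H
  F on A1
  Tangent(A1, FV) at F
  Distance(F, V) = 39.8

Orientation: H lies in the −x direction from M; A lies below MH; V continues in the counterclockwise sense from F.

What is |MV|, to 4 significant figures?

69.93

On A1, H sits at bearing 90° from A; a 103° counterclockwise sweep puts F at bearing 193°, so F = A + 9.3·(cos 193°, sin 193°) = (-57.66, -11.39). Since A1 is tangent to FV there, AF ⟂ FV, so FV runs along (−sin 193°, cos 193°); with |FV| = 39.8, V = (-48.71, -50.17). Then |MV| = |V − M| = 69.93.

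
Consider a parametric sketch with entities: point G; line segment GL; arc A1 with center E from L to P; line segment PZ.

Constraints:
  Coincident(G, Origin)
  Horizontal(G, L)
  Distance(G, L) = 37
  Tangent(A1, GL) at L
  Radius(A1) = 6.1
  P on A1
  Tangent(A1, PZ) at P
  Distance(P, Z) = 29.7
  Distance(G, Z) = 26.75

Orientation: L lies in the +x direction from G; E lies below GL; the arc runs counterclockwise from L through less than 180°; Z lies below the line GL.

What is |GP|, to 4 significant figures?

32.58

Checks: |EP| = 6.100 ✓; ∠(EP, PZ) = 90.00° ✓; |PZ| = 29.70 ✓; |GZ| = 26.75 ✓.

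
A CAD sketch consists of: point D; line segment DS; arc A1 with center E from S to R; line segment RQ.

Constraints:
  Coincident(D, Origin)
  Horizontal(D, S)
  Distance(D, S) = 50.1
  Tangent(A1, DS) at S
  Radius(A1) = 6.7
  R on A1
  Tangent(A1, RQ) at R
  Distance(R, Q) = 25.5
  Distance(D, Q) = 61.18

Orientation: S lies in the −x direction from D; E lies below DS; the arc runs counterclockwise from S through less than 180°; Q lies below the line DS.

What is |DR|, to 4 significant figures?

57.23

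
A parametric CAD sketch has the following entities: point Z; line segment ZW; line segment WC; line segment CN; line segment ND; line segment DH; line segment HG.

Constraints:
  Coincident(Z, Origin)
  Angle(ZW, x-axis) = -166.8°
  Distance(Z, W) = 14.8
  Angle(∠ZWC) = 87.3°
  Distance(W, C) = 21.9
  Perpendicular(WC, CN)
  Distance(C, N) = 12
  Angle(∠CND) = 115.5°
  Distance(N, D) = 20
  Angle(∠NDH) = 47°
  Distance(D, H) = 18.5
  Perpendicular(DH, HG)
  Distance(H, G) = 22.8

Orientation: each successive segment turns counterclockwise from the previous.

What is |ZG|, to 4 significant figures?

30.86

∠NDH = 47.0° gives DH at -146.6° from the x-axis; with |DH| = 18.5, H = (-8.978, -11.62). DH ⟂ HG, so HG runs at -56.60°; with |HG| = 22.8, G = (3.573, -30.65). Then |ZG| = |G − Z| = 30.86.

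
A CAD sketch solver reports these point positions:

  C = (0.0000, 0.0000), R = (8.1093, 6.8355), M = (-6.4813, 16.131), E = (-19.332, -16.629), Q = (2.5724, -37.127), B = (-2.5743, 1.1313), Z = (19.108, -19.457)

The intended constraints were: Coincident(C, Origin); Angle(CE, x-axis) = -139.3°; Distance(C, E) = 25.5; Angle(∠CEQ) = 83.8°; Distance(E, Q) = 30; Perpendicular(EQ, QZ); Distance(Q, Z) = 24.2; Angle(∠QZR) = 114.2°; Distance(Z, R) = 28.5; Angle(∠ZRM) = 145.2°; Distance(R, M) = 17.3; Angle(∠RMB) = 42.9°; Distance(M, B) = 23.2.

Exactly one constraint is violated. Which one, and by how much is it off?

Distance(M, B) = 23.2 — off by 7.70.

C = (0.00, 0.00) ✓; CE at -139.3° ✓; |CE| = 25.50 ✓; ∠CEQ = 83.80° ✓; |EQ| = 30.00 ✓; ∠(EQ, QZ) = 90.00° ✓; |QZ| = 24.20 ✓; ∠QZR = 114.2° ✓; |ZR| = 28.50 ✓; ∠ZRM = 145.2° ✓; |RM| = 17.30 ✓; ∠RMB = 42.90° ✓; |MB| = 15.50 ✗.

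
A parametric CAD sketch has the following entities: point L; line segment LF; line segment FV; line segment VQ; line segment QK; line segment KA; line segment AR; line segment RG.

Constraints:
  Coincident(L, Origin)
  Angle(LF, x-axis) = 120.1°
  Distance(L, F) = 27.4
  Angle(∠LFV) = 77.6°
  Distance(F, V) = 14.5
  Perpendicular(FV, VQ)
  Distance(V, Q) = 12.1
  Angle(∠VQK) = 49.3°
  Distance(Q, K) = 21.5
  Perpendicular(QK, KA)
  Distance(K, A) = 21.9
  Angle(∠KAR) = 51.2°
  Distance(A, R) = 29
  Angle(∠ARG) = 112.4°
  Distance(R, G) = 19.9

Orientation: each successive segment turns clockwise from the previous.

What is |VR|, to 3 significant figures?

10.5

L is at the origin; LF runs at 120.1° with length 27.4, so F = (-13.7, 23.7). ∠LFV = 77.6° gives FV at 17.7° from the x-axis; with |FV| = 14.5, V = (0.0722, 28.1). FV is perpendicular to VQ, so VQ runs at -72.3°; with |VQ| = 12.1, Q = (3.75, 16.6). ∠VQK = 49.3° gives QK at 157° from the x-axis; with |QK| = 21.5, K = (-16.0, 25.0). The perpendicularity gives KA at right angles to QK, so KA runs at 67.0°; with |KA| = 21.9, A = (-7.48, 45.1). ∠KAR = 51.2° gives AR at -61.8° from the x-axis; with |AR| = 29.0, R = (6.22, 19.6). Then |VR| = |R − V| = 10.5.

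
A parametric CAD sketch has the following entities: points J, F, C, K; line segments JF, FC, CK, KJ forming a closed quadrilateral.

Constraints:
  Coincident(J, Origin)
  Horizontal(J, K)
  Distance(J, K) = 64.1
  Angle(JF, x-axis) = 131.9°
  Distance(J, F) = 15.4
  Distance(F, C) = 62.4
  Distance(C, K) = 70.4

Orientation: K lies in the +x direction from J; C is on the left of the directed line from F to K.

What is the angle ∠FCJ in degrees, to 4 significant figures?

13.12°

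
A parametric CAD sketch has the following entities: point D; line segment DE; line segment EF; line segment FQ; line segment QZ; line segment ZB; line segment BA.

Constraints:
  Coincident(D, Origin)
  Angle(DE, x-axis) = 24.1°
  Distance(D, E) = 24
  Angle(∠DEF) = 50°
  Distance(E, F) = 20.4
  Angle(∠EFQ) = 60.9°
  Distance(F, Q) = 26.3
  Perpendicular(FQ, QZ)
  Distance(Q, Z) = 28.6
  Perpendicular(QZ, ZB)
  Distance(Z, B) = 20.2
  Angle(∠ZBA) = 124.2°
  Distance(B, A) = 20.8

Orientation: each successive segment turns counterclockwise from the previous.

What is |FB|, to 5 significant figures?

29.243

D is at the origin; DE runs at 24.1° with length 24.0, so E = (21.908, 9.7999). ∠DEF = 50.0° gives EF at 154.10° from the x-axis; with |EF| = 20.4, F = (3.5570, 18.711). ∠EFQ = 60.9° gives FQ at -86.800° from the x-axis; with |FQ| = 26.3, Q = (5.0251, -7.5483). FQ ⟂ QZ, so QZ runs at 3.2000°; with |QZ| = 28.6, Z = (33.581, -5.9518). The perpendicularity gives ZB at right angles to QZ, so ZB runs at 93.200°; with |ZB| = 20.2, B = (32.453, 14.217). Then |FB| = |B − F| = 29.243.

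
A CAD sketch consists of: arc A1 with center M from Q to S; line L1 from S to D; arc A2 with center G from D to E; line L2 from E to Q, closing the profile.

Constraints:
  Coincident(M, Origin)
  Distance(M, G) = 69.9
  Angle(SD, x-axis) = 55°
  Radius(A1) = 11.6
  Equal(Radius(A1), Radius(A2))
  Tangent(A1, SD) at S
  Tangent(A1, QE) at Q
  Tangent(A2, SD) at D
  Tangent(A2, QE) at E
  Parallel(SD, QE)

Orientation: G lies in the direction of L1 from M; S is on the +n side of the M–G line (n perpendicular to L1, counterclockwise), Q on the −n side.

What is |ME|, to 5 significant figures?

70.856

The slot axis is L1's direction at 55.0°, so u = (cos 55.0°, sin 55.0°) = (0.57358, 0.81915) and n = (−sin 55.0°, cos 55.0°) = (-0.81915, 0.57358). M is at the origin and G lies 69.9 along u from M, so G = 69.9·u = (40.093, 57.259). Tangency of A1 to both parallel lines with radius 11.6 puts S and Q at M ± 11.6·n: S = (-9.5022, 6.6535), Q = (9.5022, -6.6535). Equal radii place D and E the same way about G: D = G + 11.6·n = (30.591, 63.912), E = G − 11.6·n = (49.595, 50.605). Then |ME| = |E − M| = 70.856.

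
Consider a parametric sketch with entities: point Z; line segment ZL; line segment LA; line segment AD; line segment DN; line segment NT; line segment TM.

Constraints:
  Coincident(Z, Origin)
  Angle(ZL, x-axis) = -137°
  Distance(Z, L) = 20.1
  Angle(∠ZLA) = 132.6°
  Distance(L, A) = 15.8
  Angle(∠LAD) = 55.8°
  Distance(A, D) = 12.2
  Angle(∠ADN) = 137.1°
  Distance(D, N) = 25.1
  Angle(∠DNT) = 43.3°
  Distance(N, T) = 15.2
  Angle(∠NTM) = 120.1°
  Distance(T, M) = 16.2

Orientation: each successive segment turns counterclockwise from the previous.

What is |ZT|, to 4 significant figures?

13.43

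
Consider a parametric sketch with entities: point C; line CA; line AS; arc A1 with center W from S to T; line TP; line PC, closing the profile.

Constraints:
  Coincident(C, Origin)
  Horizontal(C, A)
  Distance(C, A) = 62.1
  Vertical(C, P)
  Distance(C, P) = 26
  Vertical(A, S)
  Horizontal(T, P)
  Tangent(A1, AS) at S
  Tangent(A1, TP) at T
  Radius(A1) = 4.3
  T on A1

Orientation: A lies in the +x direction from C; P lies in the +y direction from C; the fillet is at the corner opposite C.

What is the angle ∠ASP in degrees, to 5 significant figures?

93.961°

The virtual corner opposite C is at (62.100, 26.000). Since A1 is tangent to AS there, WS ⟂ AS and tangency of A1 to TP means the radius WT is perpendicular to TP, with radius 4.3, so the center W sits 4.3 in from both sides at W = (57.800, 21.700). That places the tangent points at S = (62.100, 21.700) on AS and T = (57.800, 26.000) on TP. Then cos ∠ASP = SA·SP / (|SA||SP|), giving 93.961°.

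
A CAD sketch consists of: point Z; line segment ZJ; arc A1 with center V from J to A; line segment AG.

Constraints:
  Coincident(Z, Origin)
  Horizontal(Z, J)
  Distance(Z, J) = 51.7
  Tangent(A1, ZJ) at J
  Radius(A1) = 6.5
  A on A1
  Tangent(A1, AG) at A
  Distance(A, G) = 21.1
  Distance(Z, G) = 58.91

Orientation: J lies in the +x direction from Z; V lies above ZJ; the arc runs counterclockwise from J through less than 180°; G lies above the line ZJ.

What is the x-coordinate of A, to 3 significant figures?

57.9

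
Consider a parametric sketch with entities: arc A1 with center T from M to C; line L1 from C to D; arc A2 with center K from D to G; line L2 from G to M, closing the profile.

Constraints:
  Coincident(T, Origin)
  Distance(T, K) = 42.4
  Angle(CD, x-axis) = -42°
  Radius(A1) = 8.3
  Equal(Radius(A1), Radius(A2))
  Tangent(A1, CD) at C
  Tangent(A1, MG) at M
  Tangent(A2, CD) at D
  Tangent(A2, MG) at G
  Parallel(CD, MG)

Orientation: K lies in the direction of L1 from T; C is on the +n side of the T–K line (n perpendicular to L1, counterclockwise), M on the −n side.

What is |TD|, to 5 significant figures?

43.205

Tangency of A1 to both parallel lines with radius 8.3 puts C and M at T ± 8.3·n: C = (5.5538, 6.1681), M = (-5.5538, -6.1681). Equal radii place D and G the same way about K: D = K + 8.3·n = (37.063, -22.203), G = K − 8.3·n = (25.956, -34.539). Then |TD| = |D − T| = 43.205.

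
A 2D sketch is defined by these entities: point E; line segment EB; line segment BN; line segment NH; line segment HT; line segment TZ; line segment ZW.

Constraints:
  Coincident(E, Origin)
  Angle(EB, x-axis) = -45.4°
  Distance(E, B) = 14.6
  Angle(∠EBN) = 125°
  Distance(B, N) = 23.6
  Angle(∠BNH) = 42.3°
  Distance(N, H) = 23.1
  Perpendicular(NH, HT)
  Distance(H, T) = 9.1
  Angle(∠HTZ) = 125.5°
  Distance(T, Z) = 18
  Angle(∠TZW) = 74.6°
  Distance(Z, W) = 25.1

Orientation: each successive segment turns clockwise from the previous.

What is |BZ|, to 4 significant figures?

9.728

NH ⟂ HT, so HT runs at 31.90°; with |HT| = 9.1, T = (1.510, -9.188). ∠HTZ = 125.5° gives TZ at -22.60° from the x-axis; with |TZ| = 18.0, Z = (18.13, -16.11). Then |BZ| = |Z − B| = 9.728.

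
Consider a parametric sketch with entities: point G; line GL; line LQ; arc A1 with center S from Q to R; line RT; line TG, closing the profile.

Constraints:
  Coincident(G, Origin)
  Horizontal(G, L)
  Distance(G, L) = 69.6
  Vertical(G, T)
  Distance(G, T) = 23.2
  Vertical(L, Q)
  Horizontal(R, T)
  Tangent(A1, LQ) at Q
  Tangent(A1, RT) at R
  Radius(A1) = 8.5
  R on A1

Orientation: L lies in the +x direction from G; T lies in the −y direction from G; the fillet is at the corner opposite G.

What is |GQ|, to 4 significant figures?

71.14

G is at the origin; G and L share the same y with |GL| = 69.6 and L on the +x side, so L = (69.60, 0.000). GT is vertical with |GT| = 23.2 and T on the −y side, so T = (0.000, -23.20). The virtual corner opposite G is at (69.60, -23.20). A1 meets LQ tangentially, so SQ is at right angles to LQ and the tangent condition forces SR to be normal to RT, with radius 8.5, so the center S sits 8.5 in from both sides at S = (61.10, -14.70). That places the tangent points at Q = (69.60, -14.70) on LQ and R = (61.10, -23.20) on RT. Then |GQ| = |Q − G| = 71.14.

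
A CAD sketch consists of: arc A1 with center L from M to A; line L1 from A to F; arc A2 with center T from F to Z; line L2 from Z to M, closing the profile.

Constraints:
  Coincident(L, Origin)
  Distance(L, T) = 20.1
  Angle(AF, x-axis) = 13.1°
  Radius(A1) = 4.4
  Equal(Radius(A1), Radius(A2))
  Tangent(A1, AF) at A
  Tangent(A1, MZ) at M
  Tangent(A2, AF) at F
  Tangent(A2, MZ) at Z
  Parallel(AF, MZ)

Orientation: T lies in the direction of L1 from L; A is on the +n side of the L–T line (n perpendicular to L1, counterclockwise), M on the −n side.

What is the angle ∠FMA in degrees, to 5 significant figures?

66.356°

Tangency of A1 to both parallel lines with radius 4.4 puts A and M at L ± 4.4·n: A = (-0.99727, 4.2855), M = (0.99727, -4.2855). Equal radii place F and Z the same way about T: F = T + 4.4·n = (18.580, 8.8412), Z = T − 4.4·n = (20.574, 0.27020). Then cos ∠FMA = MF·MA / (|MF||MA|), giving 66.356°.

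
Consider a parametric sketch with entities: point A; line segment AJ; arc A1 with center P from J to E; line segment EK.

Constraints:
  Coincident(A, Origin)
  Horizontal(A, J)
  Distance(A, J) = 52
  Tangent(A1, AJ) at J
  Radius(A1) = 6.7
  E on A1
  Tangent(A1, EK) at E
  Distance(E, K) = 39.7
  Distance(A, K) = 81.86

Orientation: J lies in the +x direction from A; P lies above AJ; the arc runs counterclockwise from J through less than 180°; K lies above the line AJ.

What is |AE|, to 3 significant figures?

58.6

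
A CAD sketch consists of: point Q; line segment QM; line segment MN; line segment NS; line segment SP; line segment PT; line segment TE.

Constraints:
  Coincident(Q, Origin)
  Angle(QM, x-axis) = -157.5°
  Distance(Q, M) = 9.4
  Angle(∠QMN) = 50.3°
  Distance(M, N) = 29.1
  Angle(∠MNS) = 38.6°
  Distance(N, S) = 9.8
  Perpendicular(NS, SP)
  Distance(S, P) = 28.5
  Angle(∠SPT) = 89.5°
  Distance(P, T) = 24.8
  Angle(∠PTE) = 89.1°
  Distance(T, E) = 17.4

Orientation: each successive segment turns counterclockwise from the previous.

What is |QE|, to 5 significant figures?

37.197

Q is at the origin; QM runs at -157.5° with length 9.4, so M = (-8.6845, -3.5972). ∠QMN = 50.3° gives MN at -27.800° from the x-axis; with |MN| = 29.1, N = (17.057, -17.169). ∠MNS = 38.6° gives NS at 113.60° from the x-axis; with |NS| = 9.8, S = (13.133, -8.1887). NS ⟂ SP, so SP runs at -156.40°; with |SP| = 28.5, P = (-12.983, -19.599). ∠SPT = 89.5° gives PT at -65.900° from the x-axis; with |PT| = 24.8, T = (-2.8563, -42.237). ∠PTE = 89.1° gives TE at 25.000° from the x-axis; with |TE| = 17.4, E = (12.913, -34.883). Then |QE| = |E − Q| = 37.197.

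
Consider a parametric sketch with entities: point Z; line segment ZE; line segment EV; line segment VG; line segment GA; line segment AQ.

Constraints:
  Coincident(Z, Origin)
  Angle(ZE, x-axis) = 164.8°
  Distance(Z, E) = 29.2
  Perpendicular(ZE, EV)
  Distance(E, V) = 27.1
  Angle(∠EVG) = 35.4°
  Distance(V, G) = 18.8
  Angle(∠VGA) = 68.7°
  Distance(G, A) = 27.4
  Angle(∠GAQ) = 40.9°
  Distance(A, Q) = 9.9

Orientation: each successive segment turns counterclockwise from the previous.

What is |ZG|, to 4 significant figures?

21.77

Z is at the origin; ZE runs at 164.8° with length 29.2, so E = (-28.18, 7.656). ZE is perpendicular to EV, so EV runs at -105.2°; with |EV| = 27.1, V = (-35.28, -18.50). ∠EVG = 35.4° gives VG at 39.40° from the x-axis; with |VG| = 18.8, G = (-20.76, -6.563). Then |ZG| = |G − Z| = 21.77.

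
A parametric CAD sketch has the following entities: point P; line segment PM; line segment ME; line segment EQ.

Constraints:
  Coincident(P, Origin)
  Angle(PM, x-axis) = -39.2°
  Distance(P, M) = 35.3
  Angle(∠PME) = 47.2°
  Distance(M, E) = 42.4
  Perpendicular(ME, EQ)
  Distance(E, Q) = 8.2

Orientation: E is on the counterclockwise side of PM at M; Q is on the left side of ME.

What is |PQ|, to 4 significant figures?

25.54

P is at the origin; PM runs at -39.2° with length 35.3, so M = 35.3·(cos -39.2°, sin -39.2°) = (27.36, -22.31). ∠PME = 47.2°, so ME runs at -39.2° + (180° − 47.2°) = 93.60° from the x-axis; with |ME| = 42.4, E = M + 42.4·(cos 93.60°, sin 93.60°) = (24.69, 20.01). ME ⟂ EQ; with |EQ| = 8.2 on the left of ME, Q = E + 8.2·(-0.9980, -0.06279) = (16.51, 19.49). Then |PQ| = |Q − P| = 25.54.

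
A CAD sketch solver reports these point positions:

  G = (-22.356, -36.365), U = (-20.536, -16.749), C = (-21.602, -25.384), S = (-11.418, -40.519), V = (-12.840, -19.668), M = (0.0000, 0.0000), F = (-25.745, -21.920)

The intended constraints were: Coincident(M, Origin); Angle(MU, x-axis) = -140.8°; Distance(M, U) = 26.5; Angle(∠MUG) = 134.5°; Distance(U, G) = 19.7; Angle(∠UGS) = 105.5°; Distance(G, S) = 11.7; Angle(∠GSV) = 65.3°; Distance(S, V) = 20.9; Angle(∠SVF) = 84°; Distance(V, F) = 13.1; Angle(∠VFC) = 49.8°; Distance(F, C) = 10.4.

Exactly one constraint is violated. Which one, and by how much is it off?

Distance(F, C) = 10.4 — off by 5.00.

M = (0.00, 0.00) ✓; MU at -140.8° ✓; |MU| = 26.50 ✓; ∠MUG = 134.5° ✓; |UG| = 19.70 ✓; ∠UGS = 105.5° ✓; |GS| = 11.70 ✓; ∠GSV = 65.30° ✓; |SV| = 20.90 ✓; ∠SVF = 84.00° ✓; |VF| = 13.10 ✓; ∠VFC = 49.80° ✓; |FC| = 5.400 ✗.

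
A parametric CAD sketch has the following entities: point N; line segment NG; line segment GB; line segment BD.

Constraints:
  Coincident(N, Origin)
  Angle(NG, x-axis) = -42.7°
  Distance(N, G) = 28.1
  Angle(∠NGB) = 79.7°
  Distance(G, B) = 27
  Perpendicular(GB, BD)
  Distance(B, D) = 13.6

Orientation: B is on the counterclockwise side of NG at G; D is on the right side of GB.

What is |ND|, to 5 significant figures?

46.736

∠NGB = 79.7°, so GB runs at -42.7° + (180° − 79.7°) = 57.600° from the x-axis; with |GB| = 27.0, B = G + 27.0·(cos 57.600°, sin 57.600°) = (35.118, 3.7406). GB is perpendicular to BD; with |BD| = 13.6 on the right of GB, D = B + 13.6·(0.84433, -0.53583) = (46.601, -3.5467). Then |ND| = |D − N| = 46.736.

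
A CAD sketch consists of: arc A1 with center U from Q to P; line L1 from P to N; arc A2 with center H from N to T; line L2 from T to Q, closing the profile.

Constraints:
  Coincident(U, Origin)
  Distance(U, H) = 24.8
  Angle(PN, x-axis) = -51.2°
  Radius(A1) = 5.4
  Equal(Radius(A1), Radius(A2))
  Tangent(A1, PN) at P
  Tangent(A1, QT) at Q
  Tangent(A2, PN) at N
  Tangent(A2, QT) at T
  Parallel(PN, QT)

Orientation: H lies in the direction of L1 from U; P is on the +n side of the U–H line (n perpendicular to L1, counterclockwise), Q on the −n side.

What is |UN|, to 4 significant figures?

25.38

The slot axis is L1's direction at -51.2°, so u = (cos -51.2°, sin -51.2°) = (0.6266, -0.7793) and n = (−sin -51.2°, cos -51.2°) = (0.7793, 0.6266). U is at the origin and H lies 24.8 along u from U, so H = 24.8·u = (15.54, -19.33). Tangency of A1 to both parallel lines with radius 5.4 puts P and Q at U ± 5.4·n: P = (4.208, 3.384), Q = (-4.208, -3.384). Equal radii place N and T the same way about H: N = H + 5.4·n = (19.75, -15.94), T = H − 5.4·n = (11.33, -22.71). Then |UN| = |N − U| = 25.38.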